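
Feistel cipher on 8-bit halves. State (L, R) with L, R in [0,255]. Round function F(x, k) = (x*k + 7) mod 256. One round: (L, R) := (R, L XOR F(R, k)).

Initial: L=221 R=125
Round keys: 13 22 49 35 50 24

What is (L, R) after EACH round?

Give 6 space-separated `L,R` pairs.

Answer: 125,189 189,56 56,2 2,117 117,227 227,58

Derivation:
Round 1 (k=13): L=125 R=189
Round 2 (k=22): L=189 R=56
Round 3 (k=49): L=56 R=2
Round 4 (k=35): L=2 R=117
Round 5 (k=50): L=117 R=227
Round 6 (k=24): L=227 R=58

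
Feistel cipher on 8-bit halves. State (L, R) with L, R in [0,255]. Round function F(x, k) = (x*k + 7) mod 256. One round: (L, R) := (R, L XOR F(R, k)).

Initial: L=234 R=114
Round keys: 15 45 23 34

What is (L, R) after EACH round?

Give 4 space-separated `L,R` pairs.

Round 1 (k=15): L=114 R=95
Round 2 (k=45): L=95 R=200
Round 3 (k=23): L=200 R=160
Round 4 (k=34): L=160 R=143

Answer: 114,95 95,200 200,160 160,143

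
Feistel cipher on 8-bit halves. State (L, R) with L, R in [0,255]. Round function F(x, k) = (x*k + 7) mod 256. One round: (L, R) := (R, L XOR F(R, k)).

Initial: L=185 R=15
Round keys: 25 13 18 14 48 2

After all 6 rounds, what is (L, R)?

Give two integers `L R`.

Answer: 209 255

Derivation:
Round 1 (k=25): L=15 R=199
Round 2 (k=13): L=199 R=45
Round 3 (k=18): L=45 R=246
Round 4 (k=14): L=246 R=86
Round 5 (k=48): L=86 R=209
Round 6 (k=2): L=209 R=255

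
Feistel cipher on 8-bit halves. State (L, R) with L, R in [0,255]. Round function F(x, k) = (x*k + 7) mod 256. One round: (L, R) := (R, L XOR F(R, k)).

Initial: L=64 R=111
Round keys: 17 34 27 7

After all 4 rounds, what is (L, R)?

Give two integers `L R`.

Round 1 (k=17): L=111 R=38
Round 2 (k=34): L=38 R=124
Round 3 (k=27): L=124 R=61
Round 4 (k=7): L=61 R=206

Answer: 61 206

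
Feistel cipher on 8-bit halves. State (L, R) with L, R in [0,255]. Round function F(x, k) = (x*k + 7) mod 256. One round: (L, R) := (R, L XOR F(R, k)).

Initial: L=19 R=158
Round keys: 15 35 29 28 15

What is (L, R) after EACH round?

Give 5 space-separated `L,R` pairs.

Round 1 (k=15): L=158 R=90
Round 2 (k=35): L=90 R=203
Round 3 (k=29): L=203 R=92
Round 4 (k=28): L=92 R=220
Round 5 (k=15): L=220 R=183

Answer: 158,90 90,203 203,92 92,220 220,183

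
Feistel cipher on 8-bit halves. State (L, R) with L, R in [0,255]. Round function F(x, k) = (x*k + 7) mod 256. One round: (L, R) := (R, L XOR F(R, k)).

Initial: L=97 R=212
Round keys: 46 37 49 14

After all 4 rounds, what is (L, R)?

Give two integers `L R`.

Round 1 (k=46): L=212 R=126
Round 2 (k=37): L=126 R=233
Round 3 (k=49): L=233 R=222
Round 4 (k=14): L=222 R=194

Answer: 222 194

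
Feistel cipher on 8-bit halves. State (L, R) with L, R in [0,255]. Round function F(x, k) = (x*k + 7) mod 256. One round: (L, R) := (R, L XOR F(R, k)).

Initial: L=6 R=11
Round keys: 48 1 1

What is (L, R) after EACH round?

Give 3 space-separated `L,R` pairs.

Round 1 (k=48): L=11 R=17
Round 2 (k=1): L=17 R=19
Round 3 (k=1): L=19 R=11

Answer: 11,17 17,19 19,11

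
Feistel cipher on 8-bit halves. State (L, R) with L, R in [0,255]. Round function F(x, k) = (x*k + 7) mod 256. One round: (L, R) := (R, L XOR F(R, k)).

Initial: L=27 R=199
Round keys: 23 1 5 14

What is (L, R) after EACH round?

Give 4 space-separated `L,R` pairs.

Answer: 199,243 243,61 61,203 203,28

Derivation:
Round 1 (k=23): L=199 R=243
Round 2 (k=1): L=243 R=61
Round 3 (k=5): L=61 R=203
Round 4 (k=14): L=203 R=28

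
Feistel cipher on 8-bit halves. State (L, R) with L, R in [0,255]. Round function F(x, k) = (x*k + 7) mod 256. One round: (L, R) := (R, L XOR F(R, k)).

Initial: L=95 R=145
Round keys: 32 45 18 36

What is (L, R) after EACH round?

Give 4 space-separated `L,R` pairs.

Answer: 145,120 120,142 142,123 123,221

Derivation:
Round 1 (k=32): L=145 R=120
Round 2 (k=45): L=120 R=142
Round 3 (k=18): L=142 R=123
Round 4 (k=36): L=123 R=221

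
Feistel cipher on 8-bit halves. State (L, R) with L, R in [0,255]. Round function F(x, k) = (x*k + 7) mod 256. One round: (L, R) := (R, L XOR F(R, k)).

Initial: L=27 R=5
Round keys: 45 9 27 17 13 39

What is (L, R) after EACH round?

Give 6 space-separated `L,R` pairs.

Round 1 (k=45): L=5 R=243
Round 2 (k=9): L=243 R=151
Round 3 (k=27): L=151 R=7
Round 4 (k=17): L=7 R=233
Round 5 (k=13): L=233 R=219
Round 6 (k=39): L=219 R=141

Answer: 5,243 243,151 151,7 7,233 233,219 219,141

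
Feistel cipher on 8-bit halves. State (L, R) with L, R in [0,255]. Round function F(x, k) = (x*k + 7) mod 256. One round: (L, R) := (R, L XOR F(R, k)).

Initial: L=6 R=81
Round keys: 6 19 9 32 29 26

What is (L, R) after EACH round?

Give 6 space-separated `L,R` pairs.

Answer: 81,235 235,41 41,147 147,78 78,78 78,189

Derivation:
Round 1 (k=6): L=81 R=235
Round 2 (k=19): L=235 R=41
Round 3 (k=9): L=41 R=147
Round 4 (k=32): L=147 R=78
Round 5 (k=29): L=78 R=78
Round 6 (k=26): L=78 R=189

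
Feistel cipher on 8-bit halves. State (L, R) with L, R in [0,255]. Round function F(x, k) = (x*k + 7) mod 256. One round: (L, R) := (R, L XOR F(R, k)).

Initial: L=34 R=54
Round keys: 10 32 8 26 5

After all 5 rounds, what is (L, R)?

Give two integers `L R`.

Round 1 (k=10): L=54 R=1
Round 2 (k=32): L=1 R=17
Round 3 (k=8): L=17 R=142
Round 4 (k=26): L=142 R=98
Round 5 (k=5): L=98 R=127

Answer: 98 127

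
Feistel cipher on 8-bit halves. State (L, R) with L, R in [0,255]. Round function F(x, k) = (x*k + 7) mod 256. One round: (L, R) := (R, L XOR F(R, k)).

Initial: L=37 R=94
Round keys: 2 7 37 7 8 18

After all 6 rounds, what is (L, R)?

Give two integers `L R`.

Round 1 (k=2): L=94 R=230
Round 2 (k=7): L=230 R=15
Round 3 (k=37): L=15 R=212
Round 4 (k=7): L=212 R=220
Round 5 (k=8): L=220 R=51
Round 6 (k=18): L=51 R=65

Answer: 51 65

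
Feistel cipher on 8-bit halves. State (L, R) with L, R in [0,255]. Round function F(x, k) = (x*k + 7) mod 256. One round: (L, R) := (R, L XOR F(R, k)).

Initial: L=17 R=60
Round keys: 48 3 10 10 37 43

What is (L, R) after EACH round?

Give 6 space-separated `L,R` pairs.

Answer: 60,86 86,53 53,79 79,40 40,128 128,175

Derivation:
Round 1 (k=48): L=60 R=86
Round 2 (k=3): L=86 R=53
Round 3 (k=10): L=53 R=79
Round 4 (k=10): L=79 R=40
Round 5 (k=37): L=40 R=128
Round 6 (k=43): L=128 R=175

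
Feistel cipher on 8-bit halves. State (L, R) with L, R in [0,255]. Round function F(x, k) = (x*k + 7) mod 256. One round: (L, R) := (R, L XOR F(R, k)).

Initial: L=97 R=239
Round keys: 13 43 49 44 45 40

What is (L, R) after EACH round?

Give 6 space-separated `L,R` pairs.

Answer: 239,75 75,79 79,109 109,140 140,206 206,187

Derivation:
Round 1 (k=13): L=239 R=75
Round 2 (k=43): L=75 R=79
Round 3 (k=49): L=79 R=109
Round 4 (k=44): L=109 R=140
Round 5 (k=45): L=140 R=206
Round 6 (k=40): L=206 R=187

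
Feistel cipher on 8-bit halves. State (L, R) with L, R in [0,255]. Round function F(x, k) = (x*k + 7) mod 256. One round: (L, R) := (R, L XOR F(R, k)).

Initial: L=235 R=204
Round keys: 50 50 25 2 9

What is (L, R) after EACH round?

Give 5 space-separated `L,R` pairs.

Round 1 (k=50): L=204 R=52
Round 2 (k=50): L=52 R=227
Round 3 (k=25): L=227 R=6
Round 4 (k=2): L=6 R=240
Round 5 (k=9): L=240 R=113

Answer: 204,52 52,227 227,6 6,240 240,113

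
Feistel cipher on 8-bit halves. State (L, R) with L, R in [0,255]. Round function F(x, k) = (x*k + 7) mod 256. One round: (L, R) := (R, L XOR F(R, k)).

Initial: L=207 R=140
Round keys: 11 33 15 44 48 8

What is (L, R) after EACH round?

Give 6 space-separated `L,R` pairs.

Answer: 140,196 196,199 199,116 116,48 48,115 115,175

Derivation:
Round 1 (k=11): L=140 R=196
Round 2 (k=33): L=196 R=199
Round 3 (k=15): L=199 R=116
Round 4 (k=44): L=116 R=48
Round 5 (k=48): L=48 R=115
Round 6 (k=8): L=115 R=175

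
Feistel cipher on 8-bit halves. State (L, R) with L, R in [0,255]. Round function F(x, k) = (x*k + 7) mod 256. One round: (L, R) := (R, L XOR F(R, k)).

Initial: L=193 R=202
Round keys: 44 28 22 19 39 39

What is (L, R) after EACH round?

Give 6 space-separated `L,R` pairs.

Answer: 202,126 126,5 5,11 11,221 221,185 185,235

Derivation:
Round 1 (k=44): L=202 R=126
Round 2 (k=28): L=126 R=5
Round 3 (k=22): L=5 R=11
Round 4 (k=19): L=11 R=221
Round 5 (k=39): L=221 R=185
Round 6 (k=39): L=185 R=235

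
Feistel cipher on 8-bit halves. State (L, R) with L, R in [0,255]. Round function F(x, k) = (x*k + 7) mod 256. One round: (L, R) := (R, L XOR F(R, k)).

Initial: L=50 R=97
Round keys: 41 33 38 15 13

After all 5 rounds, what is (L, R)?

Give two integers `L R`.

Answer: 74 92

Derivation:
Round 1 (k=41): L=97 R=162
Round 2 (k=33): L=162 R=136
Round 3 (k=38): L=136 R=149
Round 4 (k=15): L=149 R=74
Round 5 (k=13): L=74 R=92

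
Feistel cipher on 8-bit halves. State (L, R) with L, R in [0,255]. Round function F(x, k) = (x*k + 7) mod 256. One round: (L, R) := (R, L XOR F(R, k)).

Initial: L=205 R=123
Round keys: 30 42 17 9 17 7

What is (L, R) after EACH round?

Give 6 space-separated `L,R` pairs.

Round 1 (k=30): L=123 R=188
Round 2 (k=42): L=188 R=164
Round 3 (k=17): L=164 R=87
Round 4 (k=9): L=87 R=178
Round 5 (k=17): L=178 R=142
Round 6 (k=7): L=142 R=91

Answer: 123,188 188,164 164,87 87,178 178,142 142,91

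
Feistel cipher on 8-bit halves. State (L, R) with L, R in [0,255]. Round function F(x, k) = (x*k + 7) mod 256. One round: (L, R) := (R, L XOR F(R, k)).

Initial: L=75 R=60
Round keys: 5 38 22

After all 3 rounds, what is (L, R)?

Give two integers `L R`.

Answer: 235 65

Derivation:
Round 1 (k=5): L=60 R=120
Round 2 (k=38): L=120 R=235
Round 3 (k=22): L=235 R=65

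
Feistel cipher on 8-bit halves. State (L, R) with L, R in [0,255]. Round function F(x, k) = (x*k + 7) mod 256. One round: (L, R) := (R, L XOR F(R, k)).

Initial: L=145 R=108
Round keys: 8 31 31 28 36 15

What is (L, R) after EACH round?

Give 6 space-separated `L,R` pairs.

Round 1 (k=8): L=108 R=246
Round 2 (k=31): L=246 R=189
Round 3 (k=31): L=189 R=28
Round 4 (k=28): L=28 R=170
Round 5 (k=36): L=170 R=243
Round 6 (k=15): L=243 R=238

Answer: 108,246 246,189 189,28 28,170 170,243 243,238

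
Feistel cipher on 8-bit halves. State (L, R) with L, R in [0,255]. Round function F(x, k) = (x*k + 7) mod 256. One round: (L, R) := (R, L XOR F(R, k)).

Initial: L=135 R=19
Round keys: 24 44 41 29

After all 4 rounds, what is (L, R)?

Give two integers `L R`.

Round 1 (k=24): L=19 R=72
Round 2 (k=44): L=72 R=116
Round 3 (k=41): L=116 R=211
Round 4 (k=29): L=211 R=154

Answer: 211 154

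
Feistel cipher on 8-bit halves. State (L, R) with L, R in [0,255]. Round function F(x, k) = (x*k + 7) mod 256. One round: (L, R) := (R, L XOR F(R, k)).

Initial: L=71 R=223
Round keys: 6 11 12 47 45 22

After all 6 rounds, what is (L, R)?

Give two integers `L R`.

Round 1 (k=6): L=223 R=6
Round 2 (k=11): L=6 R=150
Round 3 (k=12): L=150 R=9
Round 4 (k=47): L=9 R=56
Round 5 (k=45): L=56 R=214
Round 6 (k=22): L=214 R=83

Answer: 214 83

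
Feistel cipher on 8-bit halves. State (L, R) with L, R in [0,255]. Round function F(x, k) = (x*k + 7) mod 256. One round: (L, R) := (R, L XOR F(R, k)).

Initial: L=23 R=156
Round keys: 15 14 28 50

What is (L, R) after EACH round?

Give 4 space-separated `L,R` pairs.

Round 1 (k=15): L=156 R=60
Round 2 (k=14): L=60 R=211
Round 3 (k=28): L=211 R=39
Round 4 (k=50): L=39 R=118

Answer: 156,60 60,211 211,39 39,118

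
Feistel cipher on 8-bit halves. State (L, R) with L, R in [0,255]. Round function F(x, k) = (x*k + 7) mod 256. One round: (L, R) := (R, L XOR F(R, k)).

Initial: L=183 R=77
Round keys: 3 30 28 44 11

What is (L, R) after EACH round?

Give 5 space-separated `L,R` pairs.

Answer: 77,89 89,56 56,126 126,151 151,250

Derivation:
Round 1 (k=3): L=77 R=89
Round 2 (k=30): L=89 R=56
Round 3 (k=28): L=56 R=126
Round 4 (k=44): L=126 R=151
Round 5 (k=11): L=151 R=250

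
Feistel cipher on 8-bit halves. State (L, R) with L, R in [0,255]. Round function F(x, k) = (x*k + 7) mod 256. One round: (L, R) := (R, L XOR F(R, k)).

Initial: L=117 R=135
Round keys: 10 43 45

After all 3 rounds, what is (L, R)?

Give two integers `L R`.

Round 1 (k=10): L=135 R=56
Round 2 (k=43): L=56 R=232
Round 3 (k=45): L=232 R=247

Answer: 232 247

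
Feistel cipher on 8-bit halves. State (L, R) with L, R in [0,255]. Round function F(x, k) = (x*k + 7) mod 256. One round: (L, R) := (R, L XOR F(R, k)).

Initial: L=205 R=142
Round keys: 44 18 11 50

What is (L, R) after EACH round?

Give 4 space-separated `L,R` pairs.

Answer: 142,162 162,229 229,124 124,218

Derivation:
Round 1 (k=44): L=142 R=162
Round 2 (k=18): L=162 R=229
Round 3 (k=11): L=229 R=124
Round 4 (k=50): L=124 R=218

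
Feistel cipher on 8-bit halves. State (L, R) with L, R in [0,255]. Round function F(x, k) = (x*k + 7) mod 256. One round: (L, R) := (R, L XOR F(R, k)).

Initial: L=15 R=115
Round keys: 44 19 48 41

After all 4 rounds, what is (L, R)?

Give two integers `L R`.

Answer: 195 162

Derivation:
Round 1 (k=44): L=115 R=196
Round 2 (k=19): L=196 R=224
Round 3 (k=48): L=224 R=195
Round 4 (k=41): L=195 R=162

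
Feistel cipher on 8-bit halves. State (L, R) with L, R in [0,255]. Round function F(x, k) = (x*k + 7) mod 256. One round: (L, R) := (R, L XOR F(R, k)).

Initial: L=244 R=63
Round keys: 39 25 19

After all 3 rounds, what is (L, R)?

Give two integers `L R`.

Answer: 4 7

Derivation:
Round 1 (k=39): L=63 R=84
Round 2 (k=25): L=84 R=4
Round 3 (k=19): L=4 R=7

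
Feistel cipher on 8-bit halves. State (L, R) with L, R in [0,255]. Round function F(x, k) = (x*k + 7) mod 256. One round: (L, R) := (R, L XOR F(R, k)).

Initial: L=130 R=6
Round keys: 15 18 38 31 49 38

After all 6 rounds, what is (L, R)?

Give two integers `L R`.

Answer: 39 183

Derivation:
Round 1 (k=15): L=6 R=227
Round 2 (k=18): L=227 R=251
Round 3 (k=38): L=251 R=170
Round 4 (k=31): L=170 R=102
Round 5 (k=49): L=102 R=39
Round 6 (k=38): L=39 R=183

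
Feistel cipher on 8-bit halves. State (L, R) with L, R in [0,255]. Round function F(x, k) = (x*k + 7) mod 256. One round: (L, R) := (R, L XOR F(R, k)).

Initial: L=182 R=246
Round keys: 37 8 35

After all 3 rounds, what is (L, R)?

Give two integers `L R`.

Answer: 233 193

Derivation:
Round 1 (k=37): L=246 R=35
Round 2 (k=8): L=35 R=233
Round 3 (k=35): L=233 R=193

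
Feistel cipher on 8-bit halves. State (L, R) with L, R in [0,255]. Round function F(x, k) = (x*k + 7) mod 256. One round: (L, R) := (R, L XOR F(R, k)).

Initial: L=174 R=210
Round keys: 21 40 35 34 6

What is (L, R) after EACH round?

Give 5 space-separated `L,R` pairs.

Answer: 210,239 239,141 141,161 161,228 228,254

Derivation:
Round 1 (k=21): L=210 R=239
Round 2 (k=40): L=239 R=141
Round 3 (k=35): L=141 R=161
Round 4 (k=34): L=161 R=228
Round 5 (k=6): L=228 R=254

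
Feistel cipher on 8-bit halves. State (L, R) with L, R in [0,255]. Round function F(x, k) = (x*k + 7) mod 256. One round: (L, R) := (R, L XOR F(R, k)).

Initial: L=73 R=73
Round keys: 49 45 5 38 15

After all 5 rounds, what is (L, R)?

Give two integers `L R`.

Round 1 (k=49): L=73 R=73
Round 2 (k=45): L=73 R=149
Round 3 (k=5): L=149 R=185
Round 4 (k=38): L=185 R=232
Round 5 (k=15): L=232 R=38

Answer: 232 38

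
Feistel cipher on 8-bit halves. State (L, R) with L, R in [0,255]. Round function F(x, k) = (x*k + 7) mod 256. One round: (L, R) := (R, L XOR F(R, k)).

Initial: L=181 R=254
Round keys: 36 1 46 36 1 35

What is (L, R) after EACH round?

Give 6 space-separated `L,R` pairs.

Answer: 254,10 10,239 239,243 243,220 220,16 16,235

Derivation:
Round 1 (k=36): L=254 R=10
Round 2 (k=1): L=10 R=239
Round 3 (k=46): L=239 R=243
Round 4 (k=36): L=243 R=220
Round 5 (k=1): L=220 R=16
Round 6 (k=35): L=16 R=235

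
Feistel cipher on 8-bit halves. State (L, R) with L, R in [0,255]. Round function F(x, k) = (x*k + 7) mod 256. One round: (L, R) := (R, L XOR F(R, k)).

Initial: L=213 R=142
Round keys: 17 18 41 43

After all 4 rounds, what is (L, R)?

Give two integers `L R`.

Answer: 152 70

Derivation:
Round 1 (k=17): L=142 R=160
Round 2 (k=18): L=160 R=201
Round 3 (k=41): L=201 R=152
Round 4 (k=43): L=152 R=70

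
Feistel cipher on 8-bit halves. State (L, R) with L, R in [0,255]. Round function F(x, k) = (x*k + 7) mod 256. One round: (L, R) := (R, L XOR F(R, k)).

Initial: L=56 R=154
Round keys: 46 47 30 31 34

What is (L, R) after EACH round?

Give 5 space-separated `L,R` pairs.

Round 1 (k=46): L=154 R=139
Round 2 (k=47): L=139 R=22
Round 3 (k=30): L=22 R=16
Round 4 (k=31): L=16 R=225
Round 5 (k=34): L=225 R=249

Answer: 154,139 139,22 22,16 16,225 225,249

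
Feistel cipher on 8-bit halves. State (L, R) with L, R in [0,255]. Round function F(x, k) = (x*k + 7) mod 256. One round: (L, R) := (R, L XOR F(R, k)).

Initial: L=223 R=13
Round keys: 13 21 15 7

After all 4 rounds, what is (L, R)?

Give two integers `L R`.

Answer: 167 183

Derivation:
Round 1 (k=13): L=13 R=111
Round 2 (k=21): L=111 R=47
Round 3 (k=15): L=47 R=167
Round 4 (k=7): L=167 R=183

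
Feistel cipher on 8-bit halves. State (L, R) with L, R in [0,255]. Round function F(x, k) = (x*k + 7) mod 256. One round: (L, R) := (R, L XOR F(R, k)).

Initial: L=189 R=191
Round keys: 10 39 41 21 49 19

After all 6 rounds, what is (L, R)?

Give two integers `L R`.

Round 1 (k=10): L=191 R=192
Round 2 (k=39): L=192 R=248
Round 3 (k=41): L=248 R=127
Round 4 (k=21): L=127 R=138
Round 5 (k=49): L=138 R=14
Round 6 (k=19): L=14 R=155

Answer: 14 155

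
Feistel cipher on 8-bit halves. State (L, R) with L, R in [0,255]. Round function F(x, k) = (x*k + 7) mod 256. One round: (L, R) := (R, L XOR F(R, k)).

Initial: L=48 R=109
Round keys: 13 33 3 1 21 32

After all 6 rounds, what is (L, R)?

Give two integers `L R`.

Answer: 64 1

Derivation:
Round 1 (k=13): L=109 R=160
Round 2 (k=33): L=160 R=202
Round 3 (k=3): L=202 R=197
Round 4 (k=1): L=197 R=6
Round 5 (k=21): L=6 R=64
Round 6 (k=32): L=64 R=1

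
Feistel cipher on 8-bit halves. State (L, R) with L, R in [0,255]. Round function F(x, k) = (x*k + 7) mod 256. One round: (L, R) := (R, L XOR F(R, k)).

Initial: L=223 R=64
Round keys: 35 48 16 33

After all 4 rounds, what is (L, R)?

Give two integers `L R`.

Answer: 111 145

Derivation:
Round 1 (k=35): L=64 R=24
Round 2 (k=48): L=24 R=199
Round 3 (k=16): L=199 R=111
Round 4 (k=33): L=111 R=145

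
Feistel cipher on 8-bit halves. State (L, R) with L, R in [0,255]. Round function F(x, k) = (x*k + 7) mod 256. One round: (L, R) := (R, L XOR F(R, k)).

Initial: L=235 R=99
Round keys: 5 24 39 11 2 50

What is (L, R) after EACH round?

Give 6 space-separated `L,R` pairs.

Round 1 (k=5): L=99 R=29
Round 2 (k=24): L=29 R=220
Round 3 (k=39): L=220 R=150
Round 4 (k=11): L=150 R=165
Round 5 (k=2): L=165 R=199
Round 6 (k=50): L=199 R=64

Answer: 99,29 29,220 220,150 150,165 165,199 199,64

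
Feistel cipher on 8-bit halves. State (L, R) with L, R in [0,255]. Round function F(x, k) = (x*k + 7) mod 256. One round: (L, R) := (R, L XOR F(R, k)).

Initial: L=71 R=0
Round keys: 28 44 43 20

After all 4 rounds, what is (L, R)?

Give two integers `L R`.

Round 1 (k=28): L=0 R=64
Round 2 (k=44): L=64 R=7
Round 3 (k=43): L=7 R=116
Round 4 (k=20): L=116 R=16

Answer: 116 16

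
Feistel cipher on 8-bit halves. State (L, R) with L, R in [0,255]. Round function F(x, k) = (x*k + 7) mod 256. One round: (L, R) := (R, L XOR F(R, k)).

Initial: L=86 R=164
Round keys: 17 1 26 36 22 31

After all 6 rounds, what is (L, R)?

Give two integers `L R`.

Answer: 171 243

Derivation:
Round 1 (k=17): L=164 R=189
Round 2 (k=1): L=189 R=96
Round 3 (k=26): L=96 R=122
Round 4 (k=36): L=122 R=79
Round 5 (k=22): L=79 R=171
Round 6 (k=31): L=171 R=243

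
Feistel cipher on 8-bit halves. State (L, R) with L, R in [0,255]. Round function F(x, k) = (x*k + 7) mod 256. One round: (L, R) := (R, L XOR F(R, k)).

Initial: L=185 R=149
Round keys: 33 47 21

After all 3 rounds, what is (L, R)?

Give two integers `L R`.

Round 1 (k=33): L=149 R=133
Round 2 (k=47): L=133 R=231
Round 3 (k=21): L=231 R=127

Answer: 231 127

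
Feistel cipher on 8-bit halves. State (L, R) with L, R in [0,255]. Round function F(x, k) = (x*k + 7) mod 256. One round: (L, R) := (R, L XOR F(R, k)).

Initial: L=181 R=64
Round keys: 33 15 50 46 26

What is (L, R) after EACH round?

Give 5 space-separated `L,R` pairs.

Answer: 64,242 242,117 117,19 19,4 4,124

Derivation:
Round 1 (k=33): L=64 R=242
Round 2 (k=15): L=242 R=117
Round 3 (k=50): L=117 R=19
Round 4 (k=46): L=19 R=4
Round 5 (k=26): L=4 R=124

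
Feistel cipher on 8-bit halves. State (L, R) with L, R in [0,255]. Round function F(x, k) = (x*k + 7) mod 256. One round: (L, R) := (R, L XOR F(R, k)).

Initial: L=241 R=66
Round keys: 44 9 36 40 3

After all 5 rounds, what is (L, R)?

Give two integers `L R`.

Round 1 (k=44): L=66 R=174
Round 2 (k=9): L=174 R=103
Round 3 (k=36): L=103 R=45
Round 4 (k=40): L=45 R=104
Round 5 (k=3): L=104 R=18

Answer: 104 18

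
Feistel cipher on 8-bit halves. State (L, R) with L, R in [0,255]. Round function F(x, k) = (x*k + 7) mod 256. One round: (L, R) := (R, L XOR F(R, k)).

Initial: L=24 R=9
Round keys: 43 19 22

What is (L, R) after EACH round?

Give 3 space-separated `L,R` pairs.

Round 1 (k=43): L=9 R=146
Round 2 (k=19): L=146 R=212
Round 3 (k=22): L=212 R=173

Answer: 9,146 146,212 212,173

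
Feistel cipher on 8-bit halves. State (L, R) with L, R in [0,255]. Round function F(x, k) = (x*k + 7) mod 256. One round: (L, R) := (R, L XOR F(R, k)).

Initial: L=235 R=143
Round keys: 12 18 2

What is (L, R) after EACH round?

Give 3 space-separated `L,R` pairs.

Round 1 (k=12): L=143 R=80
Round 2 (k=18): L=80 R=40
Round 3 (k=2): L=40 R=7

Answer: 143,80 80,40 40,7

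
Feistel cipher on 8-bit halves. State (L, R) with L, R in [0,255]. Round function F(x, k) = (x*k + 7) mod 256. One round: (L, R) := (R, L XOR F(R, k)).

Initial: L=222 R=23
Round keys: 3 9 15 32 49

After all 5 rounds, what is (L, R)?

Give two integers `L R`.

Round 1 (k=3): L=23 R=146
Round 2 (k=9): L=146 R=62
Round 3 (k=15): L=62 R=59
Round 4 (k=32): L=59 R=89
Round 5 (k=49): L=89 R=43

Answer: 89 43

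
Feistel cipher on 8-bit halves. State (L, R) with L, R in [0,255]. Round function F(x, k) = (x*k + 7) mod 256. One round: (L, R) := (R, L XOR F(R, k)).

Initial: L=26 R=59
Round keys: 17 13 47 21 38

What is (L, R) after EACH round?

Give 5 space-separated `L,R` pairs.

Answer: 59,232 232,244 244,59 59,42 42,120

Derivation:
Round 1 (k=17): L=59 R=232
Round 2 (k=13): L=232 R=244
Round 3 (k=47): L=244 R=59
Round 4 (k=21): L=59 R=42
Round 5 (k=38): L=42 R=120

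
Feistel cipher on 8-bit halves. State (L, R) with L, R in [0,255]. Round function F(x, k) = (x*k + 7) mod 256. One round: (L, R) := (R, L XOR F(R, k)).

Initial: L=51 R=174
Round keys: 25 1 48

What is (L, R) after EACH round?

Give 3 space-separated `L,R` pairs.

Round 1 (k=25): L=174 R=54
Round 2 (k=1): L=54 R=147
Round 3 (k=48): L=147 R=161

Answer: 174,54 54,147 147,161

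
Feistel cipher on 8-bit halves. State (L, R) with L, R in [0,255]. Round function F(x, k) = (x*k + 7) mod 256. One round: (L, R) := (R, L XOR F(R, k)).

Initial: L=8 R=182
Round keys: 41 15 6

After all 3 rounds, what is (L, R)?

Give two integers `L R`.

Answer: 132 58

Derivation:
Round 1 (k=41): L=182 R=37
Round 2 (k=15): L=37 R=132
Round 3 (k=6): L=132 R=58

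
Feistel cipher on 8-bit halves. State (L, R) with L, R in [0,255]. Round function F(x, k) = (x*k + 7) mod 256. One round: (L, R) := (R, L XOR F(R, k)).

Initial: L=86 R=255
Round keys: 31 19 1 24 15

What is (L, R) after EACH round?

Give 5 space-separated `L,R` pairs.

Round 1 (k=31): L=255 R=190
Round 2 (k=19): L=190 R=222
Round 3 (k=1): L=222 R=91
Round 4 (k=24): L=91 R=81
Round 5 (k=15): L=81 R=157

Answer: 255,190 190,222 222,91 91,81 81,157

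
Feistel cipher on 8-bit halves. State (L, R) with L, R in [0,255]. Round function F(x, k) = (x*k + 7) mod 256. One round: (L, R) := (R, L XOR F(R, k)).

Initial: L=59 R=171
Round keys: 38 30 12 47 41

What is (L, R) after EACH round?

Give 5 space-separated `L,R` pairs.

Answer: 171,82 82,8 8,53 53,202 202,84

Derivation:
Round 1 (k=38): L=171 R=82
Round 2 (k=30): L=82 R=8
Round 3 (k=12): L=8 R=53
Round 4 (k=47): L=53 R=202
Round 5 (k=41): L=202 R=84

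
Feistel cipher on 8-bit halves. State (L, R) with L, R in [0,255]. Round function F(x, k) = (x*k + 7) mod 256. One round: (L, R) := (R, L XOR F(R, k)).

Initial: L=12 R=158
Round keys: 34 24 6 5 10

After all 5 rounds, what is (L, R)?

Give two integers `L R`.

Answer: 192 37

Derivation:
Round 1 (k=34): L=158 R=15
Round 2 (k=24): L=15 R=241
Round 3 (k=6): L=241 R=162
Round 4 (k=5): L=162 R=192
Round 5 (k=10): L=192 R=37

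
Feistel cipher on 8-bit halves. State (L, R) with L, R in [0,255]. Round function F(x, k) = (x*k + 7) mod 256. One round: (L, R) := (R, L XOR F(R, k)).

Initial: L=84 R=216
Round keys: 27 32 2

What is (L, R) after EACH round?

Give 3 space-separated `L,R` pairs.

Answer: 216,155 155,191 191,30

Derivation:
Round 1 (k=27): L=216 R=155
Round 2 (k=32): L=155 R=191
Round 3 (k=2): L=191 R=30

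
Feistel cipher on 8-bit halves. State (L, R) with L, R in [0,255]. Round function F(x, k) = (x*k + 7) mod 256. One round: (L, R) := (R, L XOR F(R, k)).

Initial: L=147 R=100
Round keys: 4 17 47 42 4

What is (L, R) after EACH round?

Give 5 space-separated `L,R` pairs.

Round 1 (k=4): L=100 R=4
Round 2 (k=17): L=4 R=47
Round 3 (k=47): L=47 R=172
Round 4 (k=42): L=172 R=16
Round 5 (k=4): L=16 R=235

Answer: 100,4 4,47 47,172 172,16 16,235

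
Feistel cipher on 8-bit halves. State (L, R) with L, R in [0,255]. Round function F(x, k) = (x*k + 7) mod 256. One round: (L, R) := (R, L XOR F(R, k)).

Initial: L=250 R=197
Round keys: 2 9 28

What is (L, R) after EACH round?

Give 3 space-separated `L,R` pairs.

Answer: 197,107 107,15 15,192

Derivation:
Round 1 (k=2): L=197 R=107
Round 2 (k=9): L=107 R=15
Round 3 (k=28): L=15 R=192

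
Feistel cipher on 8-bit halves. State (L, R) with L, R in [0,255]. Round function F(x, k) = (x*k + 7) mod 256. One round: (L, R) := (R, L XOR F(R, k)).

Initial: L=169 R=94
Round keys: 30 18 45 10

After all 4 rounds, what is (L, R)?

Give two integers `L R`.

Answer: 250 254

Derivation:
Round 1 (k=30): L=94 R=162
Round 2 (k=18): L=162 R=53
Round 3 (k=45): L=53 R=250
Round 4 (k=10): L=250 R=254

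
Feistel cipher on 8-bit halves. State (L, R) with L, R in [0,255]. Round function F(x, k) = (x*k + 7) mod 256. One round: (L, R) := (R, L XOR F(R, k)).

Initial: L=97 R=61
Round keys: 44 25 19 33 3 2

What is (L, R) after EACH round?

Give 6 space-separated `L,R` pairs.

Answer: 61,226 226,36 36,81 81,92 92,74 74,199

Derivation:
Round 1 (k=44): L=61 R=226
Round 2 (k=25): L=226 R=36
Round 3 (k=19): L=36 R=81
Round 4 (k=33): L=81 R=92
Round 5 (k=3): L=92 R=74
Round 6 (k=2): L=74 R=199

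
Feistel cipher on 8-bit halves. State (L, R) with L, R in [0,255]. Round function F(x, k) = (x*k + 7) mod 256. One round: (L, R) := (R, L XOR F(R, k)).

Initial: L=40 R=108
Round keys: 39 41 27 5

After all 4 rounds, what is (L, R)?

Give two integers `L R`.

Round 1 (k=39): L=108 R=83
Round 2 (k=41): L=83 R=62
Round 3 (k=27): L=62 R=194
Round 4 (k=5): L=194 R=239

Answer: 194 239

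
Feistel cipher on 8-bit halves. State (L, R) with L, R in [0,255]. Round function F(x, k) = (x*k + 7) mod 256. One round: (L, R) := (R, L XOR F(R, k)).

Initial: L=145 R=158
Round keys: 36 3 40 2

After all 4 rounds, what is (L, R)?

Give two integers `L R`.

Answer: 241 102

Derivation:
Round 1 (k=36): L=158 R=174
Round 2 (k=3): L=174 R=143
Round 3 (k=40): L=143 R=241
Round 4 (k=2): L=241 R=102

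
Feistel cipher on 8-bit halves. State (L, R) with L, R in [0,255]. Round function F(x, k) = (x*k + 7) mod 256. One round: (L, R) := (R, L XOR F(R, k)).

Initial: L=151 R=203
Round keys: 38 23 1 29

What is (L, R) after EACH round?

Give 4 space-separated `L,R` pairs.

Answer: 203,190 190,210 210,103 103,96

Derivation:
Round 1 (k=38): L=203 R=190
Round 2 (k=23): L=190 R=210
Round 3 (k=1): L=210 R=103
Round 4 (k=29): L=103 R=96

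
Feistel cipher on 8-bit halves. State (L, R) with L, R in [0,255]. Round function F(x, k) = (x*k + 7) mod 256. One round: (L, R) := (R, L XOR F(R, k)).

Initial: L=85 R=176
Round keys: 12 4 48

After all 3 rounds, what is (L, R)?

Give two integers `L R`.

Round 1 (k=12): L=176 R=18
Round 2 (k=4): L=18 R=255
Round 3 (k=48): L=255 R=197

Answer: 255 197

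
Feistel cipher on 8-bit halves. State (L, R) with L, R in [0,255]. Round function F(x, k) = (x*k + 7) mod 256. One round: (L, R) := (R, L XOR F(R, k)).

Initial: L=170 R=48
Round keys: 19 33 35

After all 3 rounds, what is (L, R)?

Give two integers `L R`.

Round 1 (k=19): L=48 R=61
Round 2 (k=33): L=61 R=212
Round 3 (k=35): L=212 R=62

Answer: 212 62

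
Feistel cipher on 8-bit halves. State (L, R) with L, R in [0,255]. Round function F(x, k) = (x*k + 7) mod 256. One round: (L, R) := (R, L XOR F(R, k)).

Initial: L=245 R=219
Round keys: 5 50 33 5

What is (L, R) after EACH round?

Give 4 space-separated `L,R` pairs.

Answer: 219,187 187,86 86,166 166,19

Derivation:
Round 1 (k=5): L=219 R=187
Round 2 (k=50): L=187 R=86
Round 3 (k=33): L=86 R=166
Round 4 (k=5): L=166 R=19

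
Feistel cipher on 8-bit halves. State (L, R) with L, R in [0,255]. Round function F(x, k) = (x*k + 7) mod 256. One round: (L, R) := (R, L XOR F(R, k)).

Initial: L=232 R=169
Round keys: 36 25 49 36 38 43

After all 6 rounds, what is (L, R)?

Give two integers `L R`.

Answer: 246 233

Derivation:
Round 1 (k=36): L=169 R=35
Round 2 (k=25): L=35 R=219
Round 3 (k=49): L=219 R=209
Round 4 (k=36): L=209 R=176
Round 5 (k=38): L=176 R=246
Round 6 (k=43): L=246 R=233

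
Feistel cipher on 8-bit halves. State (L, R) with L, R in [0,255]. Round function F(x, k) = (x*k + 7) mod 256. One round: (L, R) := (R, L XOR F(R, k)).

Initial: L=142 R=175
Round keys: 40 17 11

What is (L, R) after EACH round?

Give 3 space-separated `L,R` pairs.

Answer: 175,209 209,71 71,197

Derivation:
Round 1 (k=40): L=175 R=209
Round 2 (k=17): L=209 R=71
Round 3 (k=11): L=71 R=197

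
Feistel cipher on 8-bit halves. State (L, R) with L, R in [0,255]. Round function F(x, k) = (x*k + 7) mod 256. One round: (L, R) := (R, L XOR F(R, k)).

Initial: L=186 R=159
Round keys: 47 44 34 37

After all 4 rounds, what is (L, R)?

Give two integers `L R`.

Answer: 5 0

Derivation:
Round 1 (k=47): L=159 R=130
Round 2 (k=44): L=130 R=192
Round 3 (k=34): L=192 R=5
Round 4 (k=37): L=5 R=0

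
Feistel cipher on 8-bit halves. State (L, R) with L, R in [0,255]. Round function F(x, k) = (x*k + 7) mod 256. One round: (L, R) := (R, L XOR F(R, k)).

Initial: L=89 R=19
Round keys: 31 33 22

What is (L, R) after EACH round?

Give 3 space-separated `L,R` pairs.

Round 1 (k=31): L=19 R=13
Round 2 (k=33): L=13 R=167
Round 3 (k=22): L=167 R=108

Answer: 19,13 13,167 167,108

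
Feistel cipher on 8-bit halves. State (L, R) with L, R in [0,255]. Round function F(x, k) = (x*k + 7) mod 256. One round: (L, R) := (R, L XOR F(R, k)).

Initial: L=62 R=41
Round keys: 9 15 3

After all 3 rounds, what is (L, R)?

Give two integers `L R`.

Answer: 8 89

Derivation:
Round 1 (k=9): L=41 R=70
Round 2 (k=15): L=70 R=8
Round 3 (k=3): L=8 R=89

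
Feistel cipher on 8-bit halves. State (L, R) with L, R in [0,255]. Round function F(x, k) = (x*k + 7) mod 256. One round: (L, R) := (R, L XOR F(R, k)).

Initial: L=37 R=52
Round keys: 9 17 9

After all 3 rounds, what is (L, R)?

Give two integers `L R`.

Answer: 209 158

Derivation:
Round 1 (k=9): L=52 R=254
Round 2 (k=17): L=254 R=209
Round 3 (k=9): L=209 R=158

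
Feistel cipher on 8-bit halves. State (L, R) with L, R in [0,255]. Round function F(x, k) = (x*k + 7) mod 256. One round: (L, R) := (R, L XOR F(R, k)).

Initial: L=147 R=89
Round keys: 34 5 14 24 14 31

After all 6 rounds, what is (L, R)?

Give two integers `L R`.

Answer: 52 76

Derivation:
Round 1 (k=34): L=89 R=74
Round 2 (k=5): L=74 R=32
Round 3 (k=14): L=32 R=141
Round 4 (k=24): L=141 R=31
Round 5 (k=14): L=31 R=52
Round 6 (k=31): L=52 R=76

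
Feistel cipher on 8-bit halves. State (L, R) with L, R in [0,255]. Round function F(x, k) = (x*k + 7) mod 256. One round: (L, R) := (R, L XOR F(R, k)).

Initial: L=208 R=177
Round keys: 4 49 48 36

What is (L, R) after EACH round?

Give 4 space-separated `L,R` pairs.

Round 1 (k=4): L=177 R=27
Round 2 (k=49): L=27 R=131
Round 3 (k=48): L=131 R=140
Round 4 (k=36): L=140 R=52

Answer: 177,27 27,131 131,140 140,52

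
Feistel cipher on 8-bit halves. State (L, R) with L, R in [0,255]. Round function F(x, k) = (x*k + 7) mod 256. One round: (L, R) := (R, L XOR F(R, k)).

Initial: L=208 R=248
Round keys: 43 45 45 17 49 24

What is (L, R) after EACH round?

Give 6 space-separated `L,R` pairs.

Round 1 (k=43): L=248 R=127
Round 2 (k=45): L=127 R=162
Round 3 (k=45): L=162 R=254
Round 4 (k=17): L=254 R=71
Round 5 (k=49): L=71 R=96
Round 6 (k=24): L=96 R=64

Answer: 248,127 127,162 162,254 254,71 71,96 96,64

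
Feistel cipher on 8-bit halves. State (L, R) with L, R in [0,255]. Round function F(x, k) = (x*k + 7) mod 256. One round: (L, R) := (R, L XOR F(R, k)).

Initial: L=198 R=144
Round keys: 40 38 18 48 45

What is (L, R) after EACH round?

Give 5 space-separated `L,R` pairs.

Answer: 144,65 65,61 61,16 16,58 58,41

Derivation:
Round 1 (k=40): L=144 R=65
Round 2 (k=38): L=65 R=61
Round 3 (k=18): L=61 R=16
Round 4 (k=48): L=16 R=58
Round 5 (k=45): L=58 R=41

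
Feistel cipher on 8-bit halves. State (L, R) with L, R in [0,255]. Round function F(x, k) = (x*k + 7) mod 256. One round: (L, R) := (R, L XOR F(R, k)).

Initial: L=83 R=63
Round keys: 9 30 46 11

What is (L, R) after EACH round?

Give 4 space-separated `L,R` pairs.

Round 1 (k=9): L=63 R=109
Round 2 (k=30): L=109 R=242
Round 3 (k=46): L=242 R=238
Round 4 (k=11): L=238 R=179

Answer: 63,109 109,242 242,238 238,179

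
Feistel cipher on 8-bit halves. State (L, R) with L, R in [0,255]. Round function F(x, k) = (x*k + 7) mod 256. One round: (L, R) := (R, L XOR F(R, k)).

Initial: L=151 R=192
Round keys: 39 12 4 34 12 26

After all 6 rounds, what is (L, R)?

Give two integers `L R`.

Round 1 (k=39): L=192 R=208
Round 2 (k=12): L=208 R=7
Round 3 (k=4): L=7 R=243
Round 4 (k=34): L=243 R=74
Round 5 (k=12): L=74 R=140
Round 6 (k=26): L=140 R=117

Answer: 140 117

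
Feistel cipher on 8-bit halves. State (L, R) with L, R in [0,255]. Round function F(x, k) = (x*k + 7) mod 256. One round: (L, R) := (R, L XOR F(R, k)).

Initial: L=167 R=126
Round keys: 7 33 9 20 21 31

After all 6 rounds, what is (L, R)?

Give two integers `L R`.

Answer: 103 140

Derivation:
Round 1 (k=7): L=126 R=222
Round 2 (k=33): L=222 R=219
Round 3 (k=9): L=219 R=100
Round 4 (k=20): L=100 R=12
Round 5 (k=21): L=12 R=103
Round 6 (k=31): L=103 R=140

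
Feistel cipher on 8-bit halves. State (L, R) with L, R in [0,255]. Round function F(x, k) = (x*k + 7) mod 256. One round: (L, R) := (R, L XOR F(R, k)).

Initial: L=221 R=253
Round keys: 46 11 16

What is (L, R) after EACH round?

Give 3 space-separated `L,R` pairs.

Round 1 (k=46): L=253 R=160
Round 2 (k=11): L=160 R=26
Round 3 (k=16): L=26 R=7

Answer: 253,160 160,26 26,7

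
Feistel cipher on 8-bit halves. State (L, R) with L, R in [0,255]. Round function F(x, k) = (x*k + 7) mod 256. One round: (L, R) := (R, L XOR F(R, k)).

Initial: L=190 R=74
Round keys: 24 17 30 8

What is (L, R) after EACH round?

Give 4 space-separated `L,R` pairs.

Answer: 74,73 73,170 170,186 186,125

Derivation:
Round 1 (k=24): L=74 R=73
Round 2 (k=17): L=73 R=170
Round 3 (k=30): L=170 R=186
Round 4 (k=8): L=186 R=125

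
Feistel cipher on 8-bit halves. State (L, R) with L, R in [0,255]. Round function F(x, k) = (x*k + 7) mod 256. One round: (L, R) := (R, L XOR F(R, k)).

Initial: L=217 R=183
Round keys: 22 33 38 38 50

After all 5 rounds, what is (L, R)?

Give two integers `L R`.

Answer: 41 230

Derivation:
Round 1 (k=22): L=183 R=24
Round 2 (k=33): L=24 R=168
Round 3 (k=38): L=168 R=239
Round 4 (k=38): L=239 R=41
Round 5 (k=50): L=41 R=230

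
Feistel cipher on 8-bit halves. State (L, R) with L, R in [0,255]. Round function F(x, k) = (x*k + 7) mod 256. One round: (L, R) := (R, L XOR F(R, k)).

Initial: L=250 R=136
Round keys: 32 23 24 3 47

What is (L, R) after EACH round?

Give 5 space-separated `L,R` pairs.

Round 1 (k=32): L=136 R=253
Round 2 (k=23): L=253 R=74
Round 3 (k=24): L=74 R=10
Round 4 (k=3): L=10 R=111
Round 5 (k=47): L=111 R=98

Answer: 136,253 253,74 74,10 10,111 111,98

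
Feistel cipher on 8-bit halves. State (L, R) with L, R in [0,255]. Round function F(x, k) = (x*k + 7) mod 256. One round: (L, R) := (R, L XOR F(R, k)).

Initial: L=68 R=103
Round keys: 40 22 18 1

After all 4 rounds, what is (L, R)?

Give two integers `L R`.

Answer: 56 129

Derivation:
Round 1 (k=40): L=103 R=91
Round 2 (k=22): L=91 R=190
Round 3 (k=18): L=190 R=56
Round 4 (k=1): L=56 R=129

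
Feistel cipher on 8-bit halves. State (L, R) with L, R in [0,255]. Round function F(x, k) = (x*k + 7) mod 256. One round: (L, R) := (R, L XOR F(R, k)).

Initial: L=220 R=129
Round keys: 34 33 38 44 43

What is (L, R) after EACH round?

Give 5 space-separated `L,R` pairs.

Answer: 129,245 245,29 29,160 160,154 154,69

Derivation:
Round 1 (k=34): L=129 R=245
Round 2 (k=33): L=245 R=29
Round 3 (k=38): L=29 R=160
Round 4 (k=44): L=160 R=154
Round 5 (k=43): L=154 R=69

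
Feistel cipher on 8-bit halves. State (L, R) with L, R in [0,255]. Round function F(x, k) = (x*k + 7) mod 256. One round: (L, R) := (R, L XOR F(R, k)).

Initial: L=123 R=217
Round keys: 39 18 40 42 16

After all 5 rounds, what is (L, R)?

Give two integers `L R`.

Round 1 (k=39): L=217 R=109
Round 2 (k=18): L=109 R=104
Round 3 (k=40): L=104 R=42
Round 4 (k=42): L=42 R=131
Round 5 (k=16): L=131 R=29

Answer: 131 29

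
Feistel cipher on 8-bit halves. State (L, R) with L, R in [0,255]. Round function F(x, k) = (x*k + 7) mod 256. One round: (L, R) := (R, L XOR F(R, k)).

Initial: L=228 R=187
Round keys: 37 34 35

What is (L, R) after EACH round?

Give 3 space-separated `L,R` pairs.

Round 1 (k=37): L=187 R=234
Round 2 (k=34): L=234 R=160
Round 3 (k=35): L=160 R=13

Answer: 187,234 234,160 160,13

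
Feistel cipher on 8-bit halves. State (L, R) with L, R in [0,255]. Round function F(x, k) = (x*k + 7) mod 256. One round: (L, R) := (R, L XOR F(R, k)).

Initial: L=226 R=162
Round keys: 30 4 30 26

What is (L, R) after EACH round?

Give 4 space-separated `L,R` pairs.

Round 1 (k=30): L=162 R=225
Round 2 (k=4): L=225 R=41
Round 3 (k=30): L=41 R=52
Round 4 (k=26): L=52 R=102

Answer: 162,225 225,41 41,52 52,102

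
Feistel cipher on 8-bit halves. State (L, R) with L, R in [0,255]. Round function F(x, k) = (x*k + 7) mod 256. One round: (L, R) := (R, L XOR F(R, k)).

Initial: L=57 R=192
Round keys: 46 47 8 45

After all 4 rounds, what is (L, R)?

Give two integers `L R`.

Round 1 (k=46): L=192 R=190
Round 2 (k=47): L=190 R=41
Round 3 (k=8): L=41 R=241
Round 4 (k=45): L=241 R=77

Answer: 241 77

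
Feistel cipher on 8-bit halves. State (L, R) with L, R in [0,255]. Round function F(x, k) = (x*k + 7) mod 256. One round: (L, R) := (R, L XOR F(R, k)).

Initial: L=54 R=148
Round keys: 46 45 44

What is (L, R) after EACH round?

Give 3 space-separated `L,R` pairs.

Round 1 (k=46): L=148 R=169
Round 2 (k=45): L=169 R=40
Round 3 (k=44): L=40 R=78

Answer: 148,169 169,40 40,78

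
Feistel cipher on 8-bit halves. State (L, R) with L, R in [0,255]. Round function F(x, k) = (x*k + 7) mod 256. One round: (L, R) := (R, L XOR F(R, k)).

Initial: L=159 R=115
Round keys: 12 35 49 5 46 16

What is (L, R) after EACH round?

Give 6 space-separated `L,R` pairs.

Round 1 (k=12): L=115 R=244
Round 2 (k=35): L=244 R=16
Round 3 (k=49): L=16 R=227
Round 4 (k=5): L=227 R=102
Round 5 (k=46): L=102 R=184
Round 6 (k=16): L=184 R=225

Answer: 115,244 244,16 16,227 227,102 102,184 184,225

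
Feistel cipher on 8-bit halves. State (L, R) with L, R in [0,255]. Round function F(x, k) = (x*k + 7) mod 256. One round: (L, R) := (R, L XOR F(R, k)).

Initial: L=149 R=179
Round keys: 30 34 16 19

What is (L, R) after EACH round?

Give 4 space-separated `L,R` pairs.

Round 1 (k=30): L=179 R=148
Round 2 (k=34): L=148 R=28
Round 3 (k=16): L=28 R=83
Round 4 (k=19): L=83 R=44

Answer: 179,148 148,28 28,83 83,44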